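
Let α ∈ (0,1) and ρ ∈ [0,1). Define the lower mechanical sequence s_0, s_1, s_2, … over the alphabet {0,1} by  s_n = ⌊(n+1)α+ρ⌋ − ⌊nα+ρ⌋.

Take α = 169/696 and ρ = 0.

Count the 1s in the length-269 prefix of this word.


65

#1s = Σ_{n=0}^{268} s_n = Σ_{n=0}^{268} (⌊(n+1)α+ρ⌋ − ⌊nα+ρ⌋)
the sum telescopes: every ⌊nα+ρ⌋ with 0 < n < 269 appears once with + and once with −, leaving ⌊269α+ρ⌋ − ⌊0·α+ρ⌋
269α + ρ = (269·169) / 696 = 45461/696
ρ = 0/696
⌊45461/696⌋ = 65,  ⌊0/696⌋ = 0
#1s = 65 − 0 = 65


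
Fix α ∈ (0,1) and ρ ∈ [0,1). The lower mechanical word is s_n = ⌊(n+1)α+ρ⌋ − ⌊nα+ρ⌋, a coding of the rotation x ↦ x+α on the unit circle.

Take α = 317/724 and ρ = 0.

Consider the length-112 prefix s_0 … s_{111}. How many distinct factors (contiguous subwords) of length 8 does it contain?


t_n = ⌊(n·317)/724⌋ for n = 0 … 112:
  n=0…9: ⌊0/724⌋=0 ⌊317/724⌋=0 ⌊634/724⌋=0 ⌊951/724⌋=1 ⌊1268/724⌋=1 ⌊1585/724⌋=2 ⌊1902/724⌋=2 ⌊2219/724⌋=3 ⌊2536/724⌋=3 ⌊2853/724⌋=3
  n=10…19: ⌊3170/724⌋=4 ⌊3487/724⌋=4 ⌊3804/724⌋=5 ⌊4121/724⌋=5 ⌊4438/724⌋=6 ⌊4755/724⌋=6 ⌊5072/724⌋=7 ⌊5389/724⌋=7 ⌊5706/724⌋=7 ⌊6023/724⌋=8
  n=20…29: ⌊6340/724⌋=8 ⌊6657/724⌋=9 ⌊6974/724⌋=9 ⌊7291/724⌋=10 ⌊7608/724⌋=10 ⌊7925/724⌋=10 ⌊8242/724⌋=11 ⌊8559/724⌋=11 ⌊8876/724⌋=12 ⌊9193/724⌋=12
  n=30…39: ⌊9510/724⌋=13 ⌊9827/724⌋=13 ⌊10144/724⌋=14 ⌊10461/724⌋=14 ⌊10778/724⌋=14 ⌊11095/724⌋=15 ⌊11412/724⌋=15 ⌊11729/724⌋=16 ⌊12046/724⌋=16 ⌊12363/724⌋=17
  n=40…49: ⌊12680/724⌋=17 ⌊12997/724⌋=17 ⌊13314/724⌋=18 ⌊13631/724⌋=18 ⌊13948/724⌋=19 ⌊14265/724⌋=19 ⌊14582/724⌋=20 ⌊14899/724⌋=20 ⌊15216/724⌋=21 ⌊15533/724⌋=21
  n=50…59: ⌊15850/724⌋=21 ⌊16167/724⌋=22 ⌊16484/724⌋=22 ⌊16801/724⌋=23 ⌊17118/724⌋=23 ⌊17435/724⌋=24 ⌊17752/724⌋=24 ⌊18069/724⌋=24 ⌊18386/724⌋=25 ⌊18703/724⌋=25
  n=60…69: ⌊19020/724⌋=26 ⌊19337/724⌋=26 ⌊19654/724⌋=27 ⌊19971/724⌋=27 ⌊20288/724⌋=28 ⌊20605/724⌋=28 ⌊20922/724⌋=28 ⌊21239/724⌋=29 ⌊21556/724⌋=29 ⌊21873/724⌋=30
  n=70…79: ⌊22190/724⌋=30 ⌊22507/724⌋=31 ⌊22824/724⌋=31 ⌊23141/724⌋=31 ⌊23458/724⌋=32 ⌊23775/724⌋=32 ⌊24092/724⌋=33 ⌊24409/724⌋=33 ⌊24726/724⌋=34 ⌊25043/724⌋=34
  n=80…89: ⌊25360/724⌋=35 ⌊25677/724⌋=35 ⌊25994/724⌋=35 ⌊26311/724⌋=36 ⌊26628/724⌋=36 ⌊26945/724⌋=37 ⌊27262/724⌋=37 ⌊27579/724⌋=38 ⌊27896/724⌋=38 ⌊28213/724⌋=38
  n=90…99: ⌊28530/724⌋=39 ⌊28847/724⌋=39 ⌊29164/724⌋=40 ⌊29481/724⌋=40 ⌊29798/724⌋=41 ⌊30115/724⌋=41 ⌊30432/724⌋=42 ⌊30749/724⌋=42 ⌊31066/724⌋=42 ⌊31383/724⌋=43
  n=100…109: ⌊31700/724⌋=43 ⌊32017/724⌋=44 ⌊32334/724⌋=44 ⌊32651/724⌋=45 ⌊32968/724⌋=45 ⌊33285/724⌋=45 ⌊33602/724⌋=46 ⌊33919/724⌋=46 ⌊34236/724⌋=47 ⌊34553/724⌋=47
  n=110…112: ⌊34870/724⌋=48 ⌊35187/724⌋=48 ⌊35504/724⌋=49
s_n = t_(n+1) − t_n for n = 0 … 111 gives
prefix = 0010101001010101001010100101010100101010010101010010101001010101001010100101010100101010010101010010101001010101
slide a length-8 window over [0..7] … [104..111] (105 windows); first occurrence of each distinct factor:
  [  0..  7] 00101010
  [  1..  8] 01010100
  [  2..  9] 10101001
  [  3.. 10] 01010010
  [  4.. 11] 10100101
  [  5.. 12] 01001010
  [  6.. 13] 10010101
  [  8.. 15] 01010101
  [  9.. 16] 10101010
  (the other 96 windows repeat one of these)
distinct factors: {00101010, 01001010, 01010010, 01010100, 01010101, 10010101, 10100101, 10101001, 10101010}
count = 9  (Sturmian bound for length 8 is 9)

9


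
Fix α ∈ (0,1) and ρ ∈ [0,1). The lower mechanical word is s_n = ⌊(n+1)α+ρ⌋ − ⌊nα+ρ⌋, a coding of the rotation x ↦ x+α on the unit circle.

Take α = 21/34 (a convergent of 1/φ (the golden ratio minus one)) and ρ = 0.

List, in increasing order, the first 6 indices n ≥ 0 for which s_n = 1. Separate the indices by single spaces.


1 3 4 6 8 9

n=0: ⌊21/34⌋−⌊0/34⌋ = 0−0 = 0
n=1: ⌊42/34⌋−⌊21/34⌋ = 1−0 = 1  ← one
n=2: ⌊63/34⌋−⌊42/34⌋ = 1−1 = 0
n=3: ⌊84/34⌋−⌊63/34⌋ = 2−1 = 1  ← one
n=4: ⌊105/34⌋−⌊84/34⌋ = 3−2 = 1  ← one
n=5: ⌊126/34⌋−⌊105/34⌋ = 3−3 = 0
n=6: ⌊147/34⌋−⌊126/34⌋ = 4−3 = 1  ← one
n=7: ⌊168/34⌋−⌊147/34⌋ = 4−4 = 0
n=8: ⌊189/34⌋−⌊168/34⌋ = 5−4 = 1  ← one
n=9: ⌊210/34⌋−⌊189/34⌋ = 6−5 = 1  ← one
positions of the first 6 ones: 1 3 4 6 8 9


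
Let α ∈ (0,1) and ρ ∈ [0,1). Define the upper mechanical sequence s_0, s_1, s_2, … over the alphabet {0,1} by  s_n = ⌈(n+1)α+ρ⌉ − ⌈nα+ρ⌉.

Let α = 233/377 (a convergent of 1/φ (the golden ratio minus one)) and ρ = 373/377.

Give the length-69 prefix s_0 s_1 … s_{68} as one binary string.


n=0: ⌈(1·233+373)/377⌉ − ⌈(0·233+373)/377⌉ = ⌈606/377⌉ − ⌈373/377⌉ = 2 − 1 = 1
n=1: ⌈(2·233+373)/377⌉ − ⌈(1·233+373)/377⌉ = ⌈839/377⌉ − ⌈606/377⌉ = 3 − 2 = 1
n=2: ⌈(3·233+373)/377⌉ − ⌈(2·233+373)/377⌉ = ⌈1072/377⌉ − ⌈839/377⌉ = 3 − 3 = 0
n=3: ⌈(4·233+373)/377⌉ − ⌈(3·233+373)/377⌉ = ⌈1305/377⌉ − ⌈1072/377⌉ = 4 − 3 = 1
n=4: ⌈(5·233+373)/377⌉ − ⌈(4·233+373)/377⌉ = ⌈1538/377⌉ − ⌈1305/377⌉ = 5 − 4 = 1
n=5: ⌈(6·233+373)/377⌉ − ⌈(5·233+373)/377⌉ = ⌈1771/377⌉ − ⌈1538/377⌉ = 5 − 5 = 0
n=6: ⌈(7·233+373)/377⌉ − ⌈(6·233+373)/377⌉ = ⌈2004/377⌉ − ⌈1771/377⌉ = 6 − 5 = 1
n=7: ⌈(8·233+373)/377⌉ − ⌈(7·233+373)/377⌉ = ⌈2237/377⌉ − ⌈2004/377⌉ = 6 − 6 = 0
n=8: ⌈(9·233+373)/377⌉ − ⌈(8·233+373)/377⌉ = ⌈2470/377⌉ − ⌈2237/377⌉ = 7 − 6 = 1
n=9: ⌈(10·233+373)/377⌉ − ⌈(9·233+373)/377⌉ = ⌈2703/377⌉ − ⌈2470/377⌉ = 8 − 7 = 1
n=10: ⌈(11·233+373)/377⌉ − ⌈(10·233+373)/377⌉ = ⌈2936/377⌉ − ⌈2703/377⌉ = 8 − 8 = 0
n=11: ⌈(12·233+373)/377⌉ − ⌈(11·233+373)/377⌉ = ⌈3169/377⌉ − ⌈2936/377⌉ = 9 − 8 = 1
n=12: ⌈(13·233+373)/377⌉ − ⌈(12·233+373)/377⌉ = ⌈3402/377⌉ − ⌈3169/377⌉ = 10 − 9 = 1
n=13: ⌈(14·233+373)/377⌉ − ⌈(13·233+373)/377⌉ = ⌈3635/377⌉ − ⌈3402/377⌉ = 10 − 10 = 0
n=14: ⌈(15·233+373)/377⌉ − ⌈(14·233+373)/377⌉ = ⌈3868/377⌉ − ⌈3635/377⌉ = 11 − 10 = 1
n=15: ⌈(16·233+373)/377⌉ − ⌈(15·233+373)/377⌉ = ⌈4101/377⌉ − ⌈3868/377⌉ = 11 − 11 = 0
n=16: ⌈(17·233+373)/377⌉ − ⌈(16·233+373)/377⌉ = ⌈4334/377⌉ − ⌈4101/377⌉ = 12 − 11 = 1
n=17: ⌈(18·233+373)/377⌉ − ⌈(17·233+373)/377⌉ = ⌈4567/377⌉ − ⌈4334/377⌉ = 13 − 12 = 1
n=18: ⌈(19·233+373)/377⌉ − ⌈(18·233+373)/377⌉ = ⌈4800/377⌉ − ⌈4567/377⌉ = 13 − 13 = 0
n=19: ⌈(20·233+373)/377⌉ − ⌈(19·233+373)/377⌉ = ⌈5033/377⌉ − ⌈4800/377⌉ = 14 − 13 = 1
n=20: ⌈(21·233+373)/377⌉ − ⌈(20·233+373)/377⌉ = ⌈5266/377⌉ − ⌈5033/377⌉ = 14 − 14 = 0
n=21: ⌈(22·233+373)/377⌉ − ⌈(21·233+373)/377⌉ = ⌈5499/377⌉ − ⌈5266/377⌉ = 15 − 14 = 1
n=22: ⌈(23·233+373)/377⌉ − ⌈(22·233+373)/377⌉ = ⌈5732/377⌉ − ⌈5499/377⌉ = 16 − 15 = 1
n=23: ⌈(24·233+373)/377⌉ − ⌈(23·233+373)/377⌉ = ⌈5965/377⌉ − ⌈5732/377⌉ = 16 − 16 = 0
n=24: ⌈(25·233+373)/377⌉ − ⌈(24·233+373)/377⌉ = ⌈6198/377⌉ − ⌈5965/377⌉ = 17 − 16 = 1
n=25: ⌈(26·233+373)/377⌉ − ⌈(25·233+373)/377⌉ = ⌈6431/377⌉ − ⌈6198/377⌉ = 18 − 17 = 1
n=26: ⌈(27·233+373)/377⌉ − ⌈(26·233+373)/377⌉ = ⌈6664/377⌉ − ⌈6431/377⌉ = 18 − 18 = 0
n=27: ⌈(28·233+373)/377⌉ − ⌈(27·233+373)/377⌉ = ⌈6897/377⌉ − ⌈6664/377⌉ = 19 − 18 = 1
n=28: ⌈(29·233+373)/377⌉ − ⌈(28·233+373)/377⌉ = ⌈7130/377⌉ − ⌈6897/377⌉ = 19 − 19 = 0
n=29: ⌈(30·233+373)/377⌉ − ⌈(29·233+373)/377⌉ = ⌈7363/377⌉ − ⌈7130/377⌉ = 20 − 19 = 1
n=30: ⌈(31·233+373)/377⌉ − ⌈(30·233+373)/377⌉ = ⌈7596/377⌉ − ⌈7363/377⌉ = 21 − 20 = 1
n=31: ⌈(32·233+373)/377⌉ − ⌈(31·233+373)/377⌉ = ⌈7829/377⌉ − ⌈7596/377⌉ = 21 − 21 = 0
n=32: ⌈(33·233+373)/377⌉ − ⌈(32·233+373)/377⌉ = ⌈8062/377⌉ − ⌈7829/377⌉ = 22 − 21 = 1
n=33: ⌈(34·233+373)/377⌉ − ⌈(33·233+373)/377⌉ = ⌈8295/377⌉ − ⌈8062/377⌉ = 23 − 22 = 1
n=34: ⌈(35·233+373)/377⌉ − ⌈(34·233+373)/377⌉ = ⌈8528/377⌉ − ⌈8295/377⌉ = 23 − 23 = 0
n=35: ⌈(36·233+373)/377⌉ − ⌈(35·233+373)/377⌉ = ⌈8761/377⌉ − ⌈8528/377⌉ = 24 − 23 = 1
n=36: ⌈(37·233+373)/377⌉ − ⌈(36·233+373)/377⌉ = ⌈8994/377⌉ − ⌈8761/377⌉ = 24 − 24 = 0
n=37: ⌈(38·233+373)/377⌉ − ⌈(37·233+373)/377⌉ = ⌈9227/377⌉ − ⌈8994/377⌉ = 25 − 24 = 1
n=38: ⌈(39·233+373)/377⌉ − ⌈(38·233+373)/377⌉ = ⌈9460/377⌉ − ⌈9227/377⌉ = 26 − 25 = 1
n=39: ⌈(40·233+373)/377⌉ − ⌈(39·233+373)/377⌉ = ⌈9693/377⌉ − ⌈9460/377⌉ = 26 − 26 = 0
n=40: ⌈(41·233+373)/377⌉ − ⌈(40·233+373)/377⌉ = ⌈9926/377⌉ − ⌈9693/377⌉ = 27 − 26 = 1
n=41: ⌈(42·233+373)/377⌉ − ⌈(41·233+373)/377⌉ = ⌈10159/377⌉ − ⌈9926/377⌉ = 27 − 27 = 0
n=42: ⌈(43·233+373)/377⌉ − ⌈(42·233+373)/377⌉ = ⌈10392/377⌉ − ⌈10159/377⌉ = 28 − 27 = 1
n=43: ⌈(44·233+373)/377⌉ − ⌈(43·233+373)/377⌉ = ⌈10625/377⌉ − ⌈10392/377⌉ = 29 − 28 = 1
n=44: ⌈(45·233+373)/377⌉ − ⌈(44·233+373)/377⌉ = ⌈10858/377⌉ − ⌈10625/377⌉ = 29 − 29 = 0
n=45: ⌈(46·233+373)/377⌉ − ⌈(45·233+373)/377⌉ = ⌈11091/377⌉ − ⌈10858/377⌉ = 30 − 29 = 1
n=46: ⌈(47·233+373)/377⌉ − ⌈(46·233+373)/377⌉ = ⌈11324/377⌉ − ⌈11091/377⌉ = 31 − 30 = 1
n=47: ⌈(48·233+373)/377⌉ − ⌈(47·233+373)/377⌉ = ⌈11557/377⌉ − ⌈11324/377⌉ = 31 − 31 = 0
n=48: ⌈(49·233+373)/377⌉ − ⌈(48·233+373)/377⌉ = ⌈11790/377⌉ − ⌈11557/377⌉ = 32 − 31 = 1
n=49: ⌈(50·233+373)/377⌉ − ⌈(49·233+373)/377⌉ = ⌈12023/377⌉ − ⌈11790/377⌉ = 32 − 32 = 0
n=50: ⌈(51·233+373)/377⌉ − ⌈(50·233+373)/377⌉ = ⌈12256/377⌉ − ⌈12023/377⌉ = 33 − 32 = 1
n=51: ⌈(52·233+373)/377⌉ − ⌈(51·233+373)/377⌉ = ⌈12489/377⌉ − ⌈12256/377⌉ = 34 − 33 = 1
n=52: ⌈(53·233+373)/377⌉ − ⌈(52·233+373)/377⌉ = ⌈12722/377⌉ − ⌈12489/377⌉ = 34 − 34 = 0
n=53: ⌈(54·233+373)/377⌉ − ⌈(53·233+373)/377⌉ = ⌈12955/377⌉ − ⌈12722/377⌉ = 35 − 34 = 1
n=54: ⌈(55·233+373)/377⌉ − ⌈(54·233+373)/377⌉ = ⌈13188/377⌉ − ⌈12955/377⌉ = 35 − 35 = 0
n=55: ⌈(56·233+373)/377⌉ − ⌈(55·233+373)/377⌉ = ⌈13421/377⌉ − ⌈13188/377⌉ = 36 − 35 = 1
n=56: ⌈(57·233+373)/377⌉ − ⌈(56·233+373)/377⌉ = ⌈13654/377⌉ − ⌈13421/377⌉ = 37 − 36 = 1
n=57: ⌈(58·233+373)/377⌉ − ⌈(57·233+373)/377⌉ = ⌈13887/377⌉ − ⌈13654/377⌉ = 37 − 37 = 0
n=58: ⌈(59·233+373)/377⌉ − ⌈(58·233+373)/377⌉ = ⌈14120/377⌉ − ⌈13887/377⌉ = 38 − 37 = 1
n=59: ⌈(60·233+373)/377⌉ − ⌈(59·233+373)/377⌉ = ⌈14353/377⌉ − ⌈14120/377⌉ = 39 − 38 = 1
n=60: ⌈(61·233+373)/377⌉ − ⌈(60·233+373)/377⌉ = ⌈14586/377⌉ − ⌈14353/377⌉ = 39 − 39 = 0
n=61: ⌈(62·233+373)/377⌉ − ⌈(61·233+373)/377⌉ = ⌈14819/377⌉ − ⌈14586/377⌉ = 40 − 39 = 1
n=62: ⌈(63·233+373)/377⌉ − ⌈(62·233+373)/377⌉ = ⌈15052/377⌉ − ⌈14819/377⌉ = 40 − 40 = 0
n=63: ⌈(64·233+373)/377⌉ − ⌈(63·233+373)/377⌉ = ⌈15285/377⌉ − ⌈15052/377⌉ = 41 − 40 = 1
n=64: ⌈(65·233+373)/377⌉ − ⌈(64·233+373)/377⌉ = ⌈15518/377⌉ − ⌈15285/377⌉ = 42 − 41 = 1
n=65: ⌈(66·233+373)/377⌉ − ⌈(65·233+373)/377⌉ = ⌈15751/377⌉ − ⌈15518/377⌉ = 42 − 42 = 0
n=66: ⌈(67·233+373)/377⌉ − ⌈(66·233+373)/377⌉ = ⌈15984/377⌉ − ⌈15751/377⌉ = 43 − 42 = 1
n=67: ⌈(68·233+373)/377⌉ − ⌈(67·233+373)/377⌉ = ⌈16217/377⌉ − ⌈15984/377⌉ = 44 − 43 = 1
n=68: ⌈(69·233+373)/377⌉ − ⌈(68·233+373)/377⌉ = ⌈16450/377⌉ − ⌈16217/377⌉ = 44 − 44 = 0

110110101101101011010110110101101101011010110110101101011011010110110


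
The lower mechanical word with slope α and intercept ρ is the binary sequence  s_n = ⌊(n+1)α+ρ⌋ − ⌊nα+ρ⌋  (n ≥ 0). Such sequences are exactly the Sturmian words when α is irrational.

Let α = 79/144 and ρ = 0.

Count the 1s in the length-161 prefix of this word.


88

#1s = Σ_{n=0}^{160} s_n = Σ_{n=0}^{160} (⌊(n+1)α+ρ⌋ − ⌊nα+ρ⌋)
the sum telescopes: every ⌊nα+ρ⌋ with 0 < n < 161 appears once with + and once with −, leaving ⌊161α+ρ⌋ − ⌊0·α+ρ⌋
161α + ρ = (161·79) / 144 = 12719/144
ρ = 0/144
⌊12719/144⌋ = 88,  ⌊0/144⌋ = 0
#1s = 88 − 0 = 88


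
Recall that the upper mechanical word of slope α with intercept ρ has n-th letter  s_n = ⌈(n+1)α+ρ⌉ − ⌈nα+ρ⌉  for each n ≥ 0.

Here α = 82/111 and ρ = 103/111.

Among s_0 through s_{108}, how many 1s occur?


#1s = Σ_{n=0}^{108} s_n = Σ_{n=0}^{108} (⌈(n+1)α+ρ⌉ − ⌈nα+ρ⌉)
the sum telescopes: every ⌈nα+ρ⌉ with 0 < n < 109 appears once with + and once with −, leaving ⌈109α+ρ⌉ − ⌈0·α+ρ⌉
109α + ρ = (109·82 + 103) / 111 = 9041/111
ρ = 103/111
⌈9041/111⌉ = 82,  ⌈103/111⌉ = 1
#1s = 82 − 1 = 81

81


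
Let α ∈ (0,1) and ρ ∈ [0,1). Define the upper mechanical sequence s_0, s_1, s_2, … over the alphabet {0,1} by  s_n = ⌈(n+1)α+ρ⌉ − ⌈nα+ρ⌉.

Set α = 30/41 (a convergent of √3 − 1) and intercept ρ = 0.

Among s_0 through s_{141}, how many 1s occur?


#1s = Σ_{n=0}^{141} s_n = Σ_{n=0}^{141} (⌈(n+1)α+ρ⌉ − ⌈nα+ρ⌉)
the sum telescopes: every ⌈nα+ρ⌉ with 0 < n < 142 appears once with + and once with −, leaving ⌈142α+ρ⌉ − ⌈0·α+ρ⌉
142α + ρ = (142·30) / 41 = 4260/41
ρ = 0/41
⌈4260/41⌉ = 104,  ⌈0/41⌉ = 0
#1s = 104 − 0 = 104

104


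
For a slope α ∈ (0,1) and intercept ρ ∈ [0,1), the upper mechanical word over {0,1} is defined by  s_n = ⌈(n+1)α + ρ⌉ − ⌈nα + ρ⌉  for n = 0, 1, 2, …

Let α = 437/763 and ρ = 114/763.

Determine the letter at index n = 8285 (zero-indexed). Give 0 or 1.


(n+1)α + ρ = (8286·437 + 114) / 763 = 3621096/763
nα + ρ     = (8285·437 + 114) / 763 = 3620659/763
⌈3621096/763⌉ = 4746,  ⌈3620659/763⌉ = 4746
s_{8285} = 4746 − 4746 = 0

0


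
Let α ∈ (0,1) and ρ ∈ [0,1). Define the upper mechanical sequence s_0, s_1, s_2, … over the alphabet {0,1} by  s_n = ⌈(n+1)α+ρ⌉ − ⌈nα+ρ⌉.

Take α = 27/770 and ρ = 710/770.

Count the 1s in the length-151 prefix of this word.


#1s = Σ_{n=0}^{150} s_n = Σ_{n=0}^{150} (⌈(n+1)α+ρ⌉ − ⌈nα+ρ⌉)
the sum telescopes: every ⌈nα+ρ⌉ with 0 < n < 151 appears once with + and once with −, leaving ⌈151α+ρ⌉ − ⌈0·α+ρ⌉
151α + ρ = (151·27 + 710) / 770 = 4787/770
ρ = 710/770
⌈4787/770⌉ = 7,  ⌈710/770⌉ = 1
#1s = 7 − 1 = 6

6


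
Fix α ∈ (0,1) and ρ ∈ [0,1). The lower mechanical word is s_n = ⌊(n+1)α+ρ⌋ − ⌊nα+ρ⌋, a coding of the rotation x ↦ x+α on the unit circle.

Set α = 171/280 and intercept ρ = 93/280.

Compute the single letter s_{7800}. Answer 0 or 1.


1

(n+1)α + ρ = (7801·171 + 93) / 280 = 1334064/280
nα + ρ     = (7800·171 + 93) / 280 = 1333893/280
⌊1334064/280⌋ = 4764,  ⌊1333893/280⌋ = 4763
s_{7800} = 4764 − 4763 = 1


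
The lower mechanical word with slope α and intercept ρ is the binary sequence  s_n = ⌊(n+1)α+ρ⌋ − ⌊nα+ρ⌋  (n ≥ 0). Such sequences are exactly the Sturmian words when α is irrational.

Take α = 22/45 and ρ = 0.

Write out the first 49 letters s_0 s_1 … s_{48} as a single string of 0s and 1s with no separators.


n=0: ⌊(1·22)/45⌋ − ⌊(0·22)/45⌋ = ⌊22/45⌋ − ⌊0/45⌋ = 0 − 0 = 0
n=1: ⌊(2·22)/45⌋ − ⌊(1·22)/45⌋ = ⌊44/45⌋ − ⌊22/45⌋ = 0 − 0 = 0
n=2: ⌊(3·22)/45⌋ − ⌊(2·22)/45⌋ = ⌊66/45⌋ − ⌊44/45⌋ = 1 − 0 = 1
n=3: ⌊(4·22)/45⌋ − ⌊(3·22)/45⌋ = ⌊88/45⌋ − ⌊66/45⌋ = 1 − 1 = 0
n=4: ⌊(5·22)/45⌋ − ⌊(4·22)/45⌋ = ⌊110/45⌋ − ⌊88/45⌋ = 2 − 1 = 1
n=5: ⌊(6·22)/45⌋ − ⌊(5·22)/45⌋ = ⌊132/45⌋ − ⌊110/45⌋ = 2 − 2 = 0
n=6: ⌊(7·22)/45⌋ − ⌊(6·22)/45⌋ = ⌊154/45⌋ − ⌊132/45⌋ = 3 − 2 = 1
n=7: ⌊(8·22)/45⌋ − ⌊(7·22)/45⌋ = ⌊176/45⌋ − ⌊154/45⌋ = 3 − 3 = 0
n=8: ⌊(9·22)/45⌋ − ⌊(8·22)/45⌋ = ⌊198/45⌋ − ⌊176/45⌋ = 4 − 3 = 1
n=9: ⌊(10·22)/45⌋ − ⌊(9·22)/45⌋ = ⌊220/45⌋ − ⌊198/45⌋ = 4 − 4 = 0
n=10: ⌊(11·22)/45⌋ − ⌊(10·22)/45⌋ = ⌊242/45⌋ − ⌊220/45⌋ = 5 − 4 = 1
n=11: ⌊(12·22)/45⌋ − ⌊(11·22)/45⌋ = ⌊264/45⌋ − ⌊242/45⌋ = 5 − 5 = 0
n=12: ⌊(13·22)/45⌋ − ⌊(12·22)/45⌋ = ⌊286/45⌋ − ⌊264/45⌋ = 6 − 5 = 1
n=13: ⌊(14·22)/45⌋ − ⌊(13·22)/45⌋ = ⌊308/45⌋ − ⌊286/45⌋ = 6 − 6 = 0
n=14: ⌊(15·22)/45⌋ − ⌊(14·22)/45⌋ = ⌊330/45⌋ − ⌊308/45⌋ = 7 − 6 = 1
n=15: ⌊(16·22)/45⌋ − ⌊(15·22)/45⌋ = ⌊352/45⌋ − ⌊330/45⌋ = 7 − 7 = 0
n=16: ⌊(17·22)/45⌋ − ⌊(16·22)/45⌋ = ⌊374/45⌋ − ⌊352/45⌋ = 8 − 7 = 1
n=17: ⌊(18·22)/45⌋ − ⌊(17·22)/45⌋ = ⌊396/45⌋ − ⌊374/45⌋ = 8 − 8 = 0
n=18: ⌊(19·22)/45⌋ − ⌊(18·22)/45⌋ = ⌊418/45⌋ − ⌊396/45⌋ = 9 − 8 = 1
n=19: ⌊(20·22)/45⌋ − ⌊(19·22)/45⌋ = ⌊440/45⌋ − ⌊418/45⌋ = 9 − 9 = 0
n=20: ⌊(21·22)/45⌋ − ⌊(20·22)/45⌋ = ⌊462/45⌋ − ⌊440/45⌋ = 10 − 9 = 1
n=21: ⌊(22·22)/45⌋ − ⌊(21·22)/45⌋ = ⌊484/45⌋ − ⌊462/45⌋ = 10 − 10 = 0
n=22: ⌊(23·22)/45⌋ − ⌊(22·22)/45⌋ = ⌊506/45⌋ − ⌊484/45⌋ = 11 − 10 = 1
n=23: ⌊(24·22)/45⌋ − ⌊(23·22)/45⌋ = ⌊528/45⌋ − ⌊506/45⌋ = 11 − 11 = 0
n=24: ⌊(25·22)/45⌋ − ⌊(24·22)/45⌋ = ⌊550/45⌋ − ⌊528/45⌋ = 12 − 11 = 1
n=25: ⌊(26·22)/45⌋ − ⌊(25·22)/45⌋ = ⌊572/45⌋ − ⌊550/45⌋ = 12 − 12 = 0
n=26: ⌊(27·22)/45⌋ − ⌊(26·22)/45⌋ = ⌊594/45⌋ − ⌊572/45⌋ = 13 − 12 = 1
n=27: ⌊(28·22)/45⌋ − ⌊(27·22)/45⌋ = ⌊616/45⌋ − ⌊594/45⌋ = 13 − 13 = 0
n=28: ⌊(29·22)/45⌋ − ⌊(28·22)/45⌋ = ⌊638/45⌋ − ⌊616/45⌋ = 14 − 13 = 1
n=29: ⌊(30·22)/45⌋ − ⌊(29·22)/45⌋ = ⌊660/45⌋ − ⌊638/45⌋ = 14 − 14 = 0
n=30: ⌊(31·22)/45⌋ − ⌊(30·22)/45⌋ = ⌊682/45⌋ − ⌊660/45⌋ = 15 − 14 = 1
n=31: ⌊(32·22)/45⌋ − ⌊(31·22)/45⌋ = ⌊704/45⌋ − ⌊682/45⌋ = 15 − 15 = 0
n=32: ⌊(33·22)/45⌋ − ⌊(32·22)/45⌋ = ⌊726/45⌋ − ⌊704/45⌋ = 16 − 15 = 1
n=33: ⌊(34·22)/45⌋ − ⌊(33·22)/45⌋ = ⌊748/45⌋ − ⌊726/45⌋ = 16 − 16 = 0
n=34: ⌊(35·22)/45⌋ − ⌊(34·22)/45⌋ = ⌊770/45⌋ − ⌊748/45⌋ = 17 − 16 = 1
n=35: ⌊(36·22)/45⌋ − ⌊(35·22)/45⌋ = ⌊792/45⌋ − ⌊770/45⌋ = 17 − 17 = 0
n=36: ⌊(37·22)/45⌋ − ⌊(36·22)/45⌋ = ⌊814/45⌋ − ⌊792/45⌋ = 18 − 17 = 1
n=37: ⌊(38·22)/45⌋ − ⌊(37·22)/45⌋ = ⌊836/45⌋ − ⌊814/45⌋ = 18 − 18 = 0
n=38: ⌊(39·22)/45⌋ − ⌊(38·22)/45⌋ = ⌊858/45⌋ − ⌊836/45⌋ = 19 − 18 = 1
n=39: ⌊(40·22)/45⌋ − ⌊(39·22)/45⌋ = ⌊880/45⌋ − ⌊858/45⌋ = 19 − 19 = 0
n=40: ⌊(41·22)/45⌋ − ⌊(40·22)/45⌋ = ⌊902/45⌋ − ⌊880/45⌋ = 20 − 19 = 1
n=41: ⌊(42·22)/45⌋ − ⌊(41·22)/45⌋ = ⌊924/45⌋ − ⌊902/45⌋ = 20 − 20 = 0
n=42: ⌊(43·22)/45⌋ − ⌊(42·22)/45⌋ = ⌊946/45⌋ − ⌊924/45⌋ = 21 − 20 = 1
n=43: ⌊(44·22)/45⌋ − ⌊(43·22)/45⌋ = ⌊968/45⌋ − ⌊946/45⌋ = 21 − 21 = 0
n=44: ⌊(45·22)/45⌋ − ⌊(44·22)/45⌋ = ⌊990/45⌋ − ⌊968/45⌋ = 22 − 21 = 1
n=45: ⌊(46·22)/45⌋ − ⌊(45·22)/45⌋ = ⌊1012/45⌋ − ⌊990/45⌋ = 22 − 22 = 0
n=46: ⌊(47·22)/45⌋ − ⌊(46·22)/45⌋ = ⌊1034/45⌋ − ⌊1012/45⌋ = 22 − 22 = 0
n=47: ⌊(48·22)/45⌋ − ⌊(47·22)/45⌋ = ⌊1056/45⌋ − ⌊1034/45⌋ = 23 − 22 = 1
n=48: ⌊(49·22)/45⌋ − ⌊(48·22)/45⌋ = ⌊1078/45⌋ − ⌊1056/45⌋ = 23 − 23 = 0

0010101010101010101010101010101010101010101010010


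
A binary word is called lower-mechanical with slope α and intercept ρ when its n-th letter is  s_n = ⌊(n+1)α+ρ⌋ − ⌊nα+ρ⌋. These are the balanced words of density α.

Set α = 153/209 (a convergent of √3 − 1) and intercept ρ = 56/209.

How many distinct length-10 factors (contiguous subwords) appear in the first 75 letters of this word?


11

t_n = ⌊(n·153+56)/209⌋ for n = 0 … 75:
  n=0…9: ⌊56/209⌋=0 ⌊209/209⌋=1 ⌊362/209⌋=1 ⌊515/209⌋=2 ⌊668/209⌋=3 ⌊821/209⌋=3 ⌊974/209⌋=4 ⌊1127/209⌋=5 ⌊1280/209⌋=6 ⌊1433/209⌋=6
  n=10…19: ⌊1586/209⌋=7 ⌊1739/209⌋=8 ⌊1892/209⌋=9 ⌊2045/209⌋=9 ⌊2198/209⌋=10 ⌊2351/209⌋=11 ⌊2504/209⌋=11 ⌊2657/209⌋=12 ⌊2810/209⌋=13 ⌊2963/209⌋=14
  n=20…29: ⌊3116/209⌋=14 ⌊3269/209⌋=15 ⌊3422/209⌋=16 ⌊3575/209⌋=17 ⌊3728/209⌋=17 ⌊3881/209⌋=18 ⌊4034/209⌋=19 ⌊4187/209⌋=20 ⌊4340/209⌋=20 ⌊4493/209⌋=21
  n=30…39: ⌊4646/209⌋=22 ⌊4799/209⌋=22 ⌊4952/209⌋=23 ⌊5105/209⌋=24 ⌊5258/209⌋=25 ⌊5411/209⌋=25 ⌊5564/209⌋=26 ⌊5717/209⌋=27 ⌊5870/209⌋=28 ⌊6023/209⌋=28
  n=40…49: ⌊6176/209⌋=29 ⌊6329/209⌋=30 ⌊6482/209⌋=31 ⌊6635/209⌋=31 ⌊6788/209⌋=32 ⌊6941/209⌋=33 ⌊7094/209⌋=33 ⌊7247/209⌋=34 ⌊7400/209⌋=35 ⌊7553/209⌋=36
  n=50…59: ⌊7706/209⌋=36 ⌊7859/209⌋=37 ⌊8012/209⌋=38 ⌊8165/209⌋=39 ⌊8318/209⌋=39 ⌊8471/209⌋=40 ⌊8624/209⌋=41 ⌊8777/209⌋=41 ⌊8930/209⌋=42 ⌊9083/209⌋=43
  n=60…69: ⌊9236/209⌋=44 ⌊9389/209⌋=44 ⌊9542/209⌋=45 ⌊9695/209⌋=46 ⌊9848/209⌋=47 ⌊10001/209⌋=47 ⌊10154/209⌋=48 ⌊10307/209⌋=49 ⌊10460/209⌋=50 ⌊10613/209⌋=50
  n=70…75: ⌊10766/209⌋=51 ⌊10919/209⌋=52 ⌊11072/209⌋=52 ⌊11225/209⌋=53 ⌊11378/209⌋=54 ⌊11531/209⌋=55
s_n = t_(n+1) − t_n for n = 0 … 74 gives
prefix = 101101110111011011101110111011011101110111011011101110110111011101110110111
slide a length-10 window over [0..9] … [65..74] (66 windows); first occurrence of each distinct factor:
  [  0..  9] 1011011101
  [  1.. 10] 0110111011
  [  2.. 11] 1101110111
  [  3.. 12] 1011101110
  [  4.. 13] 0111011101
  [  5.. 14] 1110111011
  [  6.. 15] 1101110110
  [  7.. 16] 1011101101
  [  8.. 17] 0111011011
  [  9.. 18] 1110110111
  [ 10.. 19] 1101101110
  (the other 55 windows repeat one of these)
distinct factors: {0110111011, 0111011011, 0111011101, 1011011101, 1011101101, 1011101110, 1101101110, 1101110110, 1101110111, 1110110111, 1110111011}
count = 11  (Sturmian bound for length 10 is 11)


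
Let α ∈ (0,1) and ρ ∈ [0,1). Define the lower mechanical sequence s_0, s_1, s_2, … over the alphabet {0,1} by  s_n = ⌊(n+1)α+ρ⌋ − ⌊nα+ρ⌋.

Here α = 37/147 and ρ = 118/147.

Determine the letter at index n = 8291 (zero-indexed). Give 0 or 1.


(n+1)α + ρ = (8292·37 + 118) / 147 = 306922/147
nα + ρ     = (8291·37 + 118) / 147 = 306885/147
⌊306922/147⌋ = 2087,  ⌊306885/147⌋ = 2087
s_{8291} = 2087 − 2087 = 0

0


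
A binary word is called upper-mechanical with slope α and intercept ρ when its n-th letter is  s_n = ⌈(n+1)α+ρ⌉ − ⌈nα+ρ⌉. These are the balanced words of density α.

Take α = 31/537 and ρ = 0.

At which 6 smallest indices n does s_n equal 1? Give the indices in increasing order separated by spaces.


0 17 34 51 69 86

n=0: ⌈31/537⌉−⌈0/537⌉ = 1−0 = 1  ← one
n=1: ⌈62/537⌉−⌈31/537⌉ = 1−1 = 0
n=2: ⌈93/537⌉−⌈62/537⌉ = 1−1 = 0
  …
n=17: ⌈558/537⌉−⌈527/537⌉ = 2−1 = 1  ← one
n=18: ⌈589/537⌉−⌈558/537⌉ = 2−2 = 0
n=19: ⌈620/537⌉−⌈589/537⌉ = 2−2 = 0
  …
n=34: ⌈1085/537⌉−⌈1054/537⌉ = 3−2 = 1  ← one
n=35: ⌈1116/537⌉−⌈1085/537⌉ = 3−3 = 0
n=36: ⌈1147/537⌉−⌈1116/537⌉ = 3−3 = 0
  …
n=51: ⌈1612/537⌉−⌈1581/537⌉ = 4−3 = 1  ← one
n=52: ⌈1643/537⌉−⌈1612/537⌉ = 4−4 = 0
n=53: ⌈1674/537⌉−⌈1643/537⌉ = 4−4 = 0
  …
n=69: ⌈2170/537⌉−⌈2139/537⌉ = 5−4 = 1  ← one
n=70: ⌈2201/537⌉−⌈2170/537⌉ = 5−5 = 0
n=71: ⌈2232/537⌉−⌈2201/537⌉ = 5−5 = 0
  …
n=86: ⌈2697/537⌉−⌈2666/537⌉ = 6−5 = 1  ← one
positions of the first 6 ones: 0 17 34 51 69 86


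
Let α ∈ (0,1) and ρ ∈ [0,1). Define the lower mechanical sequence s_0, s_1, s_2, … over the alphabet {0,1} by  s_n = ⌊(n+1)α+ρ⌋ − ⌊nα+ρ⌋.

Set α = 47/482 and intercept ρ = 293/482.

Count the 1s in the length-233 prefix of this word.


#1s = Σ_{n=0}^{232} s_n = Σ_{n=0}^{232} (⌊(n+1)α+ρ⌋ − ⌊nα+ρ⌋)
the sum telescopes: every ⌊nα+ρ⌋ with 0 < n < 233 appears once with + and once with −, leaving ⌊233α+ρ⌋ − ⌊0·α+ρ⌋
233α + ρ = (233·47 + 293) / 482 = 11244/482
ρ = 293/482
⌊11244/482⌋ = 23,  ⌊293/482⌋ = 0
#1s = 23 − 0 = 23

23


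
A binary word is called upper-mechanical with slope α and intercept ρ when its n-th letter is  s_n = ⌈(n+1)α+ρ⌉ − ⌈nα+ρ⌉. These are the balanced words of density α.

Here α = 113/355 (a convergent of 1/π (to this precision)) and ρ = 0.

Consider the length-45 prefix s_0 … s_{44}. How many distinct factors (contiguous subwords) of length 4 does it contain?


t_n = ⌈(n·113)/355⌉ for n = 0 … 45:
  n=0…9: ⌈0/355⌉=0 ⌈113/355⌉=1 ⌈226/355⌉=1 ⌈339/355⌉=1 ⌈452/355⌉=2 ⌈565/355⌉=2 ⌈678/355⌉=2 ⌈791/355⌉=3 ⌈904/355⌉=3 ⌈1017/355⌉=3
  n=10…19: ⌈1130/355⌉=4 ⌈1243/355⌉=4 ⌈1356/355⌉=4 ⌈1469/355⌉=5 ⌈1582/355⌉=5 ⌈1695/355⌉=5 ⌈1808/355⌉=6 ⌈1921/355⌉=6 ⌈2034/355⌉=6 ⌈2147/355⌉=7
  n=20…29: ⌈2260/355⌉=7 ⌈2373/355⌉=7 ⌈2486/355⌉=8 ⌈2599/355⌉=8 ⌈2712/355⌉=8 ⌈2825/355⌉=8 ⌈2938/355⌉=9 ⌈3051/355⌉=9 ⌈3164/355⌉=9 ⌈3277/355⌉=10
  n=30…39: ⌈3390/355⌉=10 ⌈3503/355⌉=10 ⌈3616/355⌉=11 ⌈3729/355⌉=11 ⌈3842/355⌉=11 ⌈3955/355⌉=12 ⌈4068/355⌉=12 ⌈4181/355⌉=12 ⌈4294/355⌉=13 ⌈4407/355⌉=13
  n=40…45: ⌈4520/355⌉=13 ⌈4633/355⌉=14 ⌈4746/355⌉=14 ⌈4859/355⌉=14 ⌈4972/355⌉=15 ⌈5085/355⌉=15
s_n = t_(n+1) − t_n for n = 0 … 44 gives
prefix = 100100100100100100100100010010010010010010010
slide a length-4 window over [0..3] … [41..44] (42 windows); first occurrence of each distinct factor:
  [  0..  3] 1001
  [  1..  4] 0010
  [  2..  5] 0100
  [ 21.. 24] 1000
  [ 22.. 25] 0001
  (the other 37 windows repeat one of these)
distinct factors: {0001, 0010, 0100, 1000, 1001}
count = 5  (Sturmian bound for length 4 is 5)

5


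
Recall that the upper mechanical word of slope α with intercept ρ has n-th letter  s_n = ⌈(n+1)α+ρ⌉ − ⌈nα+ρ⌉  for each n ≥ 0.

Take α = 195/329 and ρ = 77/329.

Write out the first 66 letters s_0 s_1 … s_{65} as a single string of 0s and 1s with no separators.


n=0: ⌈(1·195+77)/329⌉ − ⌈(0·195+77)/329⌉ = ⌈272/329⌉ − ⌈77/329⌉ = 1 − 1 = 0
n=1: ⌈(2·195+77)/329⌉ − ⌈(1·195+77)/329⌉ = ⌈467/329⌉ − ⌈272/329⌉ = 2 − 1 = 1
n=2: ⌈(3·195+77)/329⌉ − ⌈(2·195+77)/329⌉ = ⌈662/329⌉ − ⌈467/329⌉ = 3 − 2 = 1
n=3: ⌈(4·195+77)/329⌉ − ⌈(3·195+77)/329⌉ = ⌈857/329⌉ − ⌈662/329⌉ = 3 − 3 = 0
n=4: ⌈(5·195+77)/329⌉ − ⌈(4·195+77)/329⌉ = ⌈1052/329⌉ − ⌈857/329⌉ = 4 − 3 = 1
n=5: ⌈(6·195+77)/329⌉ − ⌈(5·195+77)/329⌉ = ⌈1247/329⌉ − ⌈1052/329⌉ = 4 − 4 = 0
n=6: ⌈(7·195+77)/329⌉ − ⌈(6·195+77)/329⌉ = ⌈1442/329⌉ − ⌈1247/329⌉ = 5 − 4 = 1
n=7: ⌈(8·195+77)/329⌉ − ⌈(7·195+77)/329⌉ = ⌈1637/329⌉ − ⌈1442/329⌉ = 5 − 5 = 0
n=8: ⌈(9·195+77)/329⌉ − ⌈(8·195+77)/329⌉ = ⌈1832/329⌉ − ⌈1637/329⌉ = 6 − 5 = 1
n=9: ⌈(10·195+77)/329⌉ − ⌈(9·195+77)/329⌉ = ⌈2027/329⌉ − ⌈1832/329⌉ = 7 − 6 = 1
n=10: ⌈(11·195+77)/329⌉ − ⌈(10·195+77)/329⌉ = ⌈2222/329⌉ − ⌈2027/329⌉ = 7 − 7 = 0
n=11: ⌈(12·195+77)/329⌉ − ⌈(11·195+77)/329⌉ = ⌈2417/329⌉ − ⌈2222/329⌉ = 8 − 7 = 1
n=12: ⌈(13·195+77)/329⌉ − ⌈(12·195+77)/329⌉ = ⌈2612/329⌉ − ⌈2417/329⌉ = 8 − 8 = 0
n=13: ⌈(14·195+77)/329⌉ − ⌈(13·195+77)/329⌉ = ⌈2807/329⌉ − ⌈2612/329⌉ = 9 − 8 = 1
n=14: ⌈(15·195+77)/329⌉ − ⌈(14·195+77)/329⌉ = ⌈3002/329⌉ − ⌈2807/329⌉ = 10 − 9 = 1
n=15: ⌈(16·195+77)/329⌉ − ⌈(15·195+77)/329⌉ = ⌈3197/329⌉ − ⌈3002/329⌉ = 10 − 10 = 0
n=16: ⌈(17·195+77)/329⌉ − ⌈(16·195+77)/329⌉ = ⌈3392/329⌉ − ⌈3197/329⌉ = 11 − 10 = 1
n=17: ⌈(18·195+77)/329⌉ − ⌈(17·195+77)/329⌉ = ⌈3587/329⌉ − ⌈3392/329⌉ = 11 − 11 = 0
n=18: ⌈(19·195+77)/329⌉ − ⌈(18·195+77)/329⌉ = ⌈3782/329⌉ − ⌈3587/329⌉ = 12 − 11 = 1
n=19: ⌈(20·195+77)/329⌉ − ⌈(19·195+77)/329⌉ = ⌈3977/329⌉ − ⌈3782/329⌉ = 13 − 12 = 1
n=20: ⌈(21·195+77)/329⌉ − ⌈(20·195+77)/329⌉ = ⌈4172/329⌉ − ⌈3977/329⌉ = 13 − 13 = 0
n=21: ⌈(22·195+77)/329⌉ − ⌈(21·195+77)/329⌉ = ⌈4367/329⌉ − ⌈4172/329⌉ = 14 − 13 = 1
n=22: ⌈(23·195+77)/329⌉ − ⌈(22·195+77)/329⌉ = ⌈4562/329⌉ − ⌈4367/329⌉ = 14 − 14 = 0
n=23: ⌈(24·195+77)/329⌉ − ⌈(23·195+77)/329⌉ = ⌈4757/329⌉ − ⌈4562/329⌉ = 15 − 14 = 1
n=24: ⌈(25·195+77)/329⌉ − ⌈(24·195+77)/329⌉ = ⌈4952/329⌉ − ⌈4757/329⌉ = 16 − 15 = 1
n=25: ⌈(26·195+77)/329⌉ − ⌈(25·195+77)/329⌉ = ⌈5147/329⌉ − ⌈4952/329⌉ = 16 − 16 = 0
n=26: ⌈(27·195+77)/329⌉ − ⌈(26·195+77)/329⌉ = ⌈5342/329⌉ − ⌈5147/329⌉ = 17 − 16 = 1
n=27: ⌈(28·195+77)/329⌉ − ⌈(27·195+77)/329⌉ = ⌈5537/329⌉ − ⌈5342/329⌉ = 17 − 17 = 0
n=28: ⌈(29·195+77)/329⌉ − ⌈(28·195+77)/329⌉ = ⌈5732/329⌉ − ⌈5537/329⌉ = 18 − 17 = 1
n=29: ⌈(30·195+77)/329⌉ − ⌈(29·195+77)/329⌉ = ⌈5927/329⌉ − ⌈5732/329⌉ = 19 − 18 = 1
n=30: ⌈(31·195+77)/329⌉ − ⌈(30·195+77)/329⌉ = ⌈6122/329⌉ − ⌈5927/329⌉ = 19 − 19 = 0
n=31: ⌈(32·195+77)/329⌉ − ⌈(31·195+77)/329⌉ = ⌈6317/329⌉ − ⌈6122/329⌉ = 20 − 19 = 1
n=32: ⌈(33·195+77)/329⌉ − ⌈(32·195+77)/329⌉ = ⌈6512/329⌉ − ⌈6317/329⌉ = 20 − 20 = 0
n=33: ⌈(34·195+77)/329⌉ − ⌈(33·195+77)/329⌉ = ⌈6707/329⌉ − ⌈6512/329⌉ = 21 − 20 = 1
n=34: ⌈(35·195+77)/329⌉ − ⌈(34·195+77)/329⌉ = ⌈6902/329⌉ − ⌈6707/329⌉ = 21 − 21 = 0
n=35: ⌈(36·195+77)/329⌉ − ⌈(35·195+77)/329⌉ = ⌈7097/329⌉ − ⌈6902/329⌉ = 22 − 21 = 1
n=36: ⌈(37·195+77)/329⌉ − ⌈(36·195+77)/329⌉ = ⌈7292/329⌉ − ⌈7097/329⌉ = 23 − 22 = 1
n=37: ⌈(38·195+77)/329⌉ − ⌈(37·195+77)/329⌉ = ⌈7487/329⌉ − ⌈7292/329⌉ = 23 − 23 = 0
n=38: ⌈(39·195+77)/329⌉ − ⌈(38·195+77)/329⌉ = ⌈7682/329⌉ − ⌈7487/329⌉ = 24 − 23 = 1
n=39: ⌈(40·195+77)/329⌉ − ⌈(39·195+77)/329⌉ = ⌈7877/329⌉ − ⌈7682/329⌉ = 24 − 24 = 0
n=40: ⌈(41·195+77)/329⌉ − ⌈(40·195+77)/329⌉ = ⌈8072/329⌉ − ⌈7877/329⌉ = 25 − 24 = 1
n=41: ⌈(42·195+77)/329⌉ − ⌈(41·195+77)/329⌉ = ⌈8267/329⌉ − ⌈8072/329⌉ = 26 − 25 = 1
n=42: ⌈(43·195+77)/329⌉ − ⌈(42·195+77)/329⌉ = ⌈8462/329⌉ − ⌈8267/329⌉ = 26 − 26 = 0
n=43: ⌈(44·195+77)/329⌉ − ⌈(43·195+77)/329⌉ = ⌈8657/329⌉ − ⌈8462/329⌉ = 27 − 26 = 1
n=44: ⌈(45·195+77)/329⌉ − ⌈(44·195+77)/329⌉ = ⌈8852/329⌉ − ⌈8657/329⌉ = 27 − 27 = 0
n=45: ⌈(46·195+77)/329⌉ − ⌈(45·195+77)/329⌉ = ⌈9047/329⌉ − ⌈8852/329⌉ = 28 − 27 = 1
n=46: ⌈(47·195+77)/329⌉ − ⌈(46·195+77)/329⌉ = ⌈9242/329⌉ − ⌈9047/329⌉ = 29 − 28 = 1
n=47: ⌈(48·195+77)/329⌉ − ⌈(47·195+77)/329⌉ = ⌈9437/329⌉ − ⌈9242/329⌉ = 29 − 29 = 0
n=48: ⌈(49·195+77)/329⌉ − ⌈(48·195+77)/329⌉ = ⌈9632/329⌉ − ⌈9437/329⌉ = 30 − 29 = 1
n=49: ⌈(50·195+77)/329⌉ − ⌈(49·195+77)/329⌉ = ⌈9827/329⌉ − ⌈9632/329⌉ = 30 − 30 = 0
n=50: ⌈(51·195+77)/329⌉ − ⌈(50·195+77)/329⌉ = ⌈10022/329⌉ − ⌈9827/329⌉ = 31 − 30 = 1
n=51: ⌈(52·195+77)/329⌉ − ⌈(51·195+77)/329⌉ = ⌈10217/329⌉ − ⌈10022/329⌉ = 32 − 31 = 1
n=52: ⌈(53·195+77)/329⌉ − ⌈(52·195+77)/329⌉ = ⌈10412/329⌉ − ⌈10217/329⌉ = 32 − 32 = 0
n=53: ⌈(54·195+77)/329⌉ − ⌈(53·195+77)/329⌉ = ⌈10607/329⌉ − ⌈10412/329⌉ = 33 − 32 = 1
n=54: ⌈(55·195+77)/329⌉ − ⌈(54·195+77)/329⌉ = ⌈10802/329⌉ − ⌈10607/329⌉ = 33 − 33 = 0
n=55: ⌈(56·195+77)/329⌉ − ⌈(55·195+77)/329⌉ = ⌈10997/329⌉ − ⌈10802/329⌉ = 34 − 33 = 1
n=56: ⌈(57·195+77)/329⌉ − ⌈(56·195+77)/329⌉ = ⌈11192/329⌉ − ⌈10997/329⌉ = 35 − 34 = 1
n=57: ⌈(58·195+77)/329⌉ − ⌈(57·195+77)/329⌉ = ⌈11387/329⌉ − ⌈11192/329⌉ = 35 − 35 = 0
n=58: ⌈(59·195+77)/329⌉ − ⌈(58·195+77)/329⌉ = ⌈11582/329⌉ − ⌈11387/329⌉ = 36 − 35 = 1
n=59: ⌈(60·195+77)/329⌉ − ⌈(59·195+77)/329⌉ = ⌈11777/329⌉ − ⌈11582/329⌉ = 36 − 36 = 0
n=60: ⌈(61·195+77)/329⌉ − ⌈(60·195+77)/329⌉ = ⌈11972/329⌉ − ⌈11777/329⌉ = 37 − 36 = 1
n=61: ⌈(62·195+77)/329⌉ − ⌈(61·195+77)/329⌉ = ⌈12167/329⌉ − ⌈11972/329⌉ = 37 − 37 = 0
n=62: ⌈(63·195+77)/329⌉ − ⌈(62·195+77)/329⌉ = ⌈12362/329⌉ − ⌈12167/329⌉ = 38 − 37 = 1
n=63: ⌈(64·195+77)/329⌉ − ⌈(63·195+77)/329⌉ = ⌈12557/329⌉ − ⌈12362/329⌉ = 39 − 38 = 1
n=64: ⌈(65·195+77)/329⌉ − ⌈(64·195+77)/329⌉ = ⌈12752/329⌉ − ⌈12557/329⌉ = 39 − 39 = 0
n=65: ⌈(66·195+77)/329⌉ − ⌈(65·195+77)/329⌉ = ⌈12947/329⌉ − ⌈12752/329⌉ = 40 − 39 = 1

011010101101011010110101101011010101101011010110101101011010101101


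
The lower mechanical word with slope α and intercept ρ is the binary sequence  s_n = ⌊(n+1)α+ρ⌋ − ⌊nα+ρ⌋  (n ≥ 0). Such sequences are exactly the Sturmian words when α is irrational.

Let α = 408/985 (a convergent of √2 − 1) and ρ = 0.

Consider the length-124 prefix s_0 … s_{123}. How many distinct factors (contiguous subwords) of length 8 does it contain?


t_n = ⌊(n·408)/985⌋ for n = 0 … 124:
  n=0…9: ⌊0/985⌋=0 ⌊408/985⌋=0 ⌊816/985⌋=0 ⌊1224/985⌋=1 ⌊1632/985⌋=1 ⌊2040/985⌋=2 ⌊2448/985⌋=2 ⌊2856/985⌋=2 ⌊3264/985⌋=3 ⌊3672/985⌋=3
  n=10…19: ⌊4080/985⌋=4 ⌊4488/985⌋=4 ⌊4896/985⌋=4 ⌊5304/985⌋=5 ⌊5712/985⌋=5 ⌊6120/985⌋=6 ⌊6528/985⌋=6 ⌊6936/985⌋=7 ⌊7344/985⌋=7 ⌊7752/985⌋=7
  n=20…29: ⌊8160/985⌋=8 ⌊8568/985⌋=8 ⌊8976/985⌋=9 ⌊9384/985⌋=9 ⌊9792/985⌋=9 ⌊10200/985⌋=10 ⌊10608/985⌋=10 ⌊11016/985⌋=11 ⌊11424/985⌋=11 ⌊11832/985⌋=12
  n=30…39: ⌊12240/985⌋=12 ⌊12648/985⌋=12 ⌊13056/985⌋=13 ⌊13464/985⌋=13 ⌊13872/985⌋=14 ⌊14280/985⌋=14 ⌊14688/985⌋=14 ⌊15096/985⌋=15 ⌊15504/985⌋=15 ⌊15912/985⌋=16
  n=40…49: ⌊16320/985⌋=16 ⌊16728/985⌋=16 ⌊17136/985⌋=17 ⌊17544/985⌋=17 ⌊17952/985⌋=18 ⌊18360/985⌋=18 ⌊18768/985⌋=19 ⌊19176/985⌋=19 ⌊19584/985⌋=19 ⌊19992/985⌋=20
  n=50…59: ⌊20400/985⌋=20 ⌊20808/985⌋=21 ⌊21216/985⌋=21 ⌊21624/985⌋=21 ⌊22032/985⌋=22 ⌊22440/985⌋=22 ⌊22848/985⌋=23 ⌊23256/985⌋=23 ⌊23664/985⌋=24 ⌊24072/985⌋=24
  n=60…69: ⌊24480/985⌋=24 ⌊24888/985⌋=25 ⌊25296/985⌋=25 ⌊25704/985⌋=26 ⌊26112/985⌋=26 ⌊26520/985⌋=26 ⌊26928/985⌋=27 ⌊27336/985⌋=27 ⌊27744/985⌋=28 ⌊28152/985⌋=28
  n=70…79: ⌊28560/985⌋=28 ⌊28968/985⌋=29 ⌊29376/985⌋=29 ⌊29784/985⌋=30 ⌊30192/985⌋=30 ⌊30600/985⌋=31 ⌊31008/985⌋=31 ⌊31416/985⌋=31 ⌊31824/985⌋=32 ⌊32232/985⌋=32
  n=80…89: ⌊32640/985⌋=33 ⌊33048/985⌋=33 ⌊33456/985⌋=33 ⌊33864/985⌋=34 ⌊34272/985⌋=34 ⌊34680/985⌋=35 ⌊35088/985⌋=35 ⌊35496/985⌋=36 ⌊35904/985⌋=36 ⌊36312/985⌋=36
  n=90…99: ⌊36720/985⌋=37 ⌊37128/985⌋=37 ⌊37536/985⌋=38 ⌊37944/985⌋=38 ⌊38352/985⌋=38 ⌊38760/985⌋=39 ⌊39168/985⌋=39 ⌊39576/985⌋=40 ⌊39984/985⌋=40 ⌊40392/985⌋=41
  n=100…109: ⌊40800/985⌋=41 ⌊41208/985⌋=41 ⌊41616/985⌋=42 ⌊42024/985⌋=42 ⌊42432/985⌋=43 ⌊42840/985⌋=43 ⌊43248/985⌋=43 ⌊43656/985⌋=44 ⌊44064/985⌋=44 ⌊44472/985⌋=45
  n=110…119: ⌊44880/985⌋=45 ⌊45288/985⌋=45 ⌊45696/985⌋=46 ⌊46104/985⌋=46 ⌊46512/985⌋=47 ⌊46920/985⌋=47 ⌊47328/985⌋=48 ⌊47736/985⌋=48 ⌊48144/985⌋=48 ⌊48552/985⌋=49
  n=120…124: ⌊48960/985⌋=49 ⌊49368/985⌋=50 ⌊49776/985⌋=50 ⌊50184/985⌋=50 ⌊50592/985⌋=51
s_n = t_(n+1) − t_n for n = 0 … 123 gives
prefix = 0010100101001010100101001010100101001010010101001010010101001010010100101010010100101010010100101010010100101001010100101001
slide a length-8 window over [0..7] … [116..123] (117 windows); first occurrence of each distinct factor:
  [  0..  7] 00101001
  [  1..  8] 01010010
  [  2..  9] 10100101
  [  3.. 10] 01001010
  [  4.. 11] 10010100
  [  9.. 16] 10010101
  [ 10.. 17] 00101010
  [ 11.. 18] 01010100
  [ 12.. 19] 10101001
  (the other 108 windows repeat one of these)
distinct factors: {00101001, 00101010, 01001010, 01010010, 01010100, 10010100, 10010101, 10100101, 10101001}
count = 9  (Sturmian bound for length 8 is 9)

9


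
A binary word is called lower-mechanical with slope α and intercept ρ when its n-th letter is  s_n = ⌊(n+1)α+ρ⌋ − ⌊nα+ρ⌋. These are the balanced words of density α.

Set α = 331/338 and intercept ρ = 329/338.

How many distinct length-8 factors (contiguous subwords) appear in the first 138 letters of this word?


t_n = ⌊(n·331+329)/338⌋ for n = 0 … 138:
  n=0…9: ⌊329/338⌋=0 ⌊660/338⌋=1 ⌊991/338⌋=2 ⌊1322/338⌋=3 ⌊1653/338⌋=4 ⌊1984/338⌋=5 ⌊2315/338⌋=6 ⌊2646/338⌋=7 ⌊2977/338⌋=8 ⌊3308/338⌋=9
  n=10…19: ⌊3639/338⌋=10 ⌊3970/338⌋=11 ⌊4301/338⌋=12 ⌊4632/338⌋=13 ⌊4963/338⌋=14 ⌊5294/338⌋=15 ⌊5625/338⌋=16 ⌊5956/338⌋=17 ⌊6287/338⌋=18 ⌊6618/338⌋=19
  n=20…29: ⌊6949/338⌋=20 ⌊7280/338⌋=21 ⌊7611/338⌋=22 ⌊7942/338⌋=23 ⌊8273/338⌋=24 ⌊8604/338⌋=25 ⌊8935/338⌋=26 ⌊9266/338⌋=27 ⌊9597/338⌋=28 ⌊9928/338⌋=29
  n=30…39: ⌊10259/338⌋=30 ⌊10590/338⌋=31 ⌊10921/338⌋=32 ⌊11252/338⌋=33 ⌊11583/338⌋=34 ⌊11914/338⌋=35 ⌊12245/338⌋=36 ⌊12576/338⌋=37 ⌊12907/338⌋=38 ⌊13238/338⌋=39
  n=40…49: ⌊13569/338⌋=40 ⌊13900/338⌋=41 ⌊14231/338⌋=42 ⌊14562/338⌋=43 ⌊14893/338⌋=44 ⌊15224/338⌋=45 ⌊15555/338⌋=46 ⌊15886/338⌋=47 ⌊16217/338⌋=47 ⌊16548/338⌋=48
  n=50…59: ⌊16879/338⌋=49 ⌊17210/338⌋=50 ⌊17541/338⌋=51 ⌊17872/338⌋=52 ⌊18203/338⌋=53 ⌊18534/338⌋=54 ⌊18865/338⌋=55 ⌊19196/338⌋=56 ⌊19527/338⌋=57 ⌊19858/338⌋=58
  n=60…69: ⌊20189/338⌋=59 ⌊20520/338⌋=60 ⌊20851/338⌋=61 ⌊21182/338⌋=62 ⌊21513/338⌋=63 ⌊21844/338⌋=64 ⌊22175/338⌋=65 ⌊22506/338⌋=66 ⌊22837/338⌋=67 ⌊23168/338⌋=68
  n=70…79: ⌊23499/338⌋=69 ⌊23830/338⌋=70 ⌊24161/338⌋=71 ⌊24492/338⌋=72 ⌊24823/338⌋=73 ⌊25154/338⌋=74 ⌊25485/338⌋=75 ⌊25816/338⌋=76 ⌊26147/338⌋=77 ⌊26478/338⌋=78
  n=80…89: ⌊26809/338⌋=79 ⌊27140/338⌋=80 ⌊27471/338⌋=81 ⌊27802/338⌋=82 ⌊28133/338⌋=83 ⌊28464/338⌋=84 ⌊28795/338⌋=85 ⌊29126/338⌋=86 ⌊29457/338⌋=87 ⌊29788/338⌋=88
  n=90…99: ⌊30119/338⌋=89 ⌊30450/338⌋=90 ⌊30781/338⌋=91 ⌊31112/338⌋=92 ⌊31443/338⌋=93 ⌊31774/338⌋=94 ⌊32105/338⌋=94 ⌊32436/338⌋=95 ⌊32767/338⌋=96 ⌊33098/338⌋=97
  n=100…109: ⌊33429/338⌋=98 ⌊33760/338⌋=99 ⌊34091/338⌋=100 ⌊34422/338⌋=101 ⌊34753/338⌋=102 ⌊35084/338⌋=103 ⌊35415/338⌋=104 ⌊35746/338⌋=105 ⌊36077/338⌋=106 ⌊36408/338⌋=107
  n=110…119: ⌊36739/338⌋=108 ⌊37070/338⌋=109 ⌊37401/338⌋=110 ⌊37732/338⌋=111 ⌊38063/338⌋=112 ⌊38394/338⌋=113 ⌊38725/338⌋=114 ⌊39056/338⌋=115 ⌊39387/338⌋=116 ⌊39718/338⌋=117
  n=120…129: ⌊40049/338⌋=118 ⌊40380/338⌋=119 ⌊40711/338⌋=120 ⌊41042/338⌋=121 ⌊41373/338⌋=122 ⌊41704/338⌋=123 ⌊42035/338⌋=124 ⌊42366/338⌋=125 ⌊42697/338⌋=126 ⌊43028/338⌋=127
  n=130…138: ⌊43359/338⌋=128 ⌊43690/338⌋=129 ⌊44021/338⌋=130 ⌊44352/338⌋=131 ⌊44683/338⌋=132 ⌊45014/338⌋=133 ⌊45345/338⌋=134 ⌊45676/338⌋=135 ⌊46007/338⌋=136
s_n = t_(n+1) − t_n for n = 0 … 137 gives
prefix = 111111111111111111111111111111111111111111111110111111111111111111111111111111111111111111111110111111111111111111111111111111111111111111
slide a length-8 window over [0..7] … [130..137] (131 windows); first occurrence of each distinct factor:
  [  0..  7] 11111111
  [ 40.. 47] 11111110
  [ 41.. 48] 11111101
  [ 42.. 49] 11111011
  [ 43.. 50] 11110111
  [ 44.. 51] 11101111
  [ 45.. 52] 11011111
  [ 46.. 53] 10111111
  [ 47.. 54] 01111111
  (the other 122 windows repeat one of these)
distinct factors: {01111111, 10111111, 11011111, 11101111, 11110111, 11111011, 11111101, 11111110, 11111111}
count = 9  (Sturmian bound for length 8 is 9)

9
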